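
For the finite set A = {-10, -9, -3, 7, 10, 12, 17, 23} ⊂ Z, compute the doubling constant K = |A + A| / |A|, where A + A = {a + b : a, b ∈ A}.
K = |A + A| / |A| = 31/8

Enumerate A + A = {a + b : a, b ∈ A}. With |A| = 8, there are |A|^2 = 64 ordered sum pairs; collecting distinct values, A + A = {-20, -19, -18, -13, -12, -6, -3, -2, 0, 1, 2, 3, 4, 7, 8, 9, 13, 14, 17, 19, 20, 22, 24, 27, 29, 30, 33, 34, 35, 40, 46}, so |A + A| = 31. Thus K = 31/8. For comparison, the minimum possible |A + A| over all 8-element sets is 2·8 − 1 = 15 (so min K = 15/8), attained only by arithmetic progressions.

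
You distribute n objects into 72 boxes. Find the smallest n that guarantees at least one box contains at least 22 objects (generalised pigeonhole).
n = (22 − 1)·72 + 1 = 1513

By the generalised pigeonhole principle, to guarantee some box contains ≥ r objects we need more than (r − 1) · k objects total. Threshold: n = (r − 1) · k + 1. With r = 22 and k = 72: n = 21 · 72 + 1 = 1512 + 1 = 1513. For n = 1512 = 21 · 72, we can put exactly 21 objects in every box, avoiding 22 in any single one — so 1513 is tight.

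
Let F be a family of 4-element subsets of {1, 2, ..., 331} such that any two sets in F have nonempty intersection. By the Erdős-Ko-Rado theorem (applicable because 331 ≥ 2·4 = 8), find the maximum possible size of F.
max |F| = C(330, 3) = 5935160

The Erdős-Ko-Rado theorem states: for n ≥ 2k, an intersecting family of k-subsets of an n-element set has size at most C(n − 1, k − 1), with equality for 'star' families {A ⊆ [n] : |A| = k, i ∈ A} (fix an element i). For n = 331, k = 4: C(330, 3) = 5935160.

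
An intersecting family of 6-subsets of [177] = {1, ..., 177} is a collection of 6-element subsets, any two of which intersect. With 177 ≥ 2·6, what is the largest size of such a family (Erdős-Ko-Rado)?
max |F| = C(176, 5) = 1328902960

The Erdős-Ko-Rado theorem states: for n ≥ 2k, an intersecting family of k-subsets of an n-element set has size at most C(n − 1, k − 1), with equality for 'star' families {A ⊆ [n] : |A| = k, i ∈ A} (fix an element i). For n = 177, k = 6: C(176, 5) = 1328902960.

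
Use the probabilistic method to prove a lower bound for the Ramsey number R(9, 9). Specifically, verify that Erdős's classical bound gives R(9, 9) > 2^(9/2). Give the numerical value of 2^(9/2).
2^(9/2) = 22.6274; so R(9, 9) > 22.6274

Colour each edge of K_n uniformly at random with red/blue. The expected number of monochromatic K_9 is C(n, 9) · 2 · 2^(−C(9,2)). If C(n, 9) · 2^(1 − C(9,2)) < 1, then with positive probability no monochromatic K_9 exists, so R(9, 9) > n. The standard estimate C(n, 9) ≤ n^9/9! shows this inequality holds whenever n ≤ 2^(9/2) (since 9! · 2^(C(9,2) − 1) > 2^(9^2/2) ≥ n^9). Hence R(9, 9) > 2^(9/2) = 22.6274.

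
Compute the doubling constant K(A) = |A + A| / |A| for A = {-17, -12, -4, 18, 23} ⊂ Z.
K = |A + A| / |A| = 14/5

Enumerate A + A = {a + b : a, b ∈ A}. With |A| = 5, there are |A|^2 = 25 ordered sum pairs; collecting distinct values, A + A = {-34, -29, -24, -21, -16, -8, 1, 6, 11, 14, 19, 36, 41, 46}, so |A + A| = 14. Thus K = 14/5. For comparison, the minimum possible |A + A| over all 5-element sets is 2·5 − 1 = 9 (so min K = 9/5), attained only by arithmetic progressions.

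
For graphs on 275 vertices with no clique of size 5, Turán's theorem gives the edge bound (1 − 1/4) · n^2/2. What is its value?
Turán density bound = (3/4) · 275^2/2 = 226875/8 ≈ 28359.375

Turán's theorem: ex(n, K_{r+1}) is achieved by the complete r-partite Turán graph T(n, r) with parts as balanced as possible, and is at most (1 − 1/r) · n^2/2. For r = 4, n = 275: the density bound is (3/4) · 75625/2 = 226875/8 ≈ 28359.375. The integer-valued extremum is e(T(275, 4)) = 28359, which is strictly less than the density bound 226875/8 since 4 ∤ 275 (the parts of T(275, 4) cannot all be equal).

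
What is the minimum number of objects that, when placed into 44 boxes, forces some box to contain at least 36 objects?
n = (36 − 1)·44 + 1 = 1541

By the generalised pigeonhole principle, to guarantee some box contains ≥ r objects we need more than (r − 1) · k objects total. Threshold: n = (r − 1) · k + 1. With r = 36 and k = 44: n = 35 · 44 + 1 = 1540 + 1 = 1541. For n = 1540 = 35 · 44, we can put exactly 35 objects in every box, avoiding 36 in any single one — so 1541 is tight.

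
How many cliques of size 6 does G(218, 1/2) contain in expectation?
E[# K_6] = C(218, 6) · (1/2)^C(6, 2) = 139081484934 / 2^15 = 69540742467/16384 ≈ 4244430.082214

For each 6-subset S of vertices (there are C(218, 6) = 139081484934 such S), let X_S = 1 if S induces a K_6 (all C(6, 2) = 15 edges present). Then P(X_S = 1) = (1/2)^15 = 1/32768. By linearity of expectation, E[# K_6] = C(218, 6) · (1/2)^15 = 139081484934 / 32768 = 69540742467/16384 ≈ 4244430.082214.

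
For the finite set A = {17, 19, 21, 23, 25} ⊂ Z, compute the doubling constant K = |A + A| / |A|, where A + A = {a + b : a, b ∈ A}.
K = |A + A| / |A| = 9/5

Enumerate A + A = {a + b : a, b ∈ A}. With |A| = 5, there are |A|^2 = 25 ordered sum pairs; collecting distinct values, A + A = {34, 36, 38, 40, 42, 44, 46, 48, 50}, so |A + A| = 9. Thus K = 9/5. Here |A + A| = 2|A| − 1 = 9, the minimum possible — so K = 9/5 is minimal, which holds iff A is an arithmetic progression.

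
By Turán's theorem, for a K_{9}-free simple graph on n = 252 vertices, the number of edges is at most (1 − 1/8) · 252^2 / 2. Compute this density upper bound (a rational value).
Turán density bound = (7/8) · 252^2/2 = 27783

Turán's theorem: ex(n, K_{r+1}) is achieved by the complete r-partite Turán graph T(n, r) with parts as balanced as possible, and is at most (1 − 1/r) · n^2/2. For r = 8, n = 252: the density bound is (7/8) · 63504/2 = 27783. The integer-valued extremum is e(T(252, 8)) = 27782, which is strictly less than the density bound 27783 since 8 ∤ 252 (the parts of T(252, 8) cannot all be equal).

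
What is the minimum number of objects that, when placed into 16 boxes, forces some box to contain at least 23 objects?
n = (23 − 1)·16 + 1 = 353

By the generalised pigeonhole principle, to guarantee some box contains ≥ r objects we need more than (r − 1) · k objects total. Threshold: n = (r − 1) · k + 1. With r = 23 and k = 16: n = 22 · 16 + 1 = 352 + 1 = 353. For n = 352 = 22 · 16, we can put exactly 22 objects in every box, avoiding 23 in any single one — so 353 is tight.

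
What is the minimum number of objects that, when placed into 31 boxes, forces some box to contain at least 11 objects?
n = (11 − 1)·31 + 1 = 311

By the generalised pigeonhole principle, to guarantee some box contains ≥ r objects we need more than (r − 1) · k objects total. Threshold: n = (r − 1) · k + 1. With r = 11 and k = 31: n = 10 · 31 + 1 = 310 + 1 = 311. For n = 310 = 10 · 31, we can put exactly 10 objects in every box, avoiding 11 in any single one — so 311 is tight.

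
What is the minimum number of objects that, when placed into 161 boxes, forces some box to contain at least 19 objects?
n = (19 − 1)·161 + 1 = 2899

By the generalised pigeonhole principle, to guarantee some box contains ≥ r objects we need more than (r − 1) · k objects total. Threshold: n = (r − 1) · k + 1. With r = 19 and k = 161: n = 18 · 161 + 1 = 2898 + 1 = 2899. For n = 2898 = 18 · 161, we can put exactly 18 objects in every box, avoiding 19 in any single one — so 2899 is tight.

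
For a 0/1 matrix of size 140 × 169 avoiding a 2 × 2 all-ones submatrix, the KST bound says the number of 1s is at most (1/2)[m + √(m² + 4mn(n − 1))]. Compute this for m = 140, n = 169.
z(140, 169; 2, 2) ≤ (1/2)[140 + √(140² + 4·140·169·168)] = (1/2)[140 + √15919120] = 2064.9386

Kővári–Sós–Turán: let r_1, ..., r_140 be the row sums and z = Σ r_i the total number of 1s. Each pair of columns can share at most one row with both entries 1 (else a 2×2 all-ones block appears), so Σ_i C(r_i, 2) ≤ C(169, 2) = 14196. By convexity Σ_i C(r_i, 2) ≥ 140·C(z/140, 2) = z(z − 140)/(2·140), giving z² − 140z − 140·169·168 ≤ 0 and hence z ≤ (1/2)[140 + √(19600 + 4·3974880)] = (1/2)[140 + √15919120] ≈ (1/2)(140 + 3989.8772) = 2064.9386.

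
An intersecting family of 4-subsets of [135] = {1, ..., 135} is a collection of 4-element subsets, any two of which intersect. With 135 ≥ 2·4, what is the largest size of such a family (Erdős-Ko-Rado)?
max |F| = C(134, 3) = 392084

Erdős-Ko-Rado (1961): when n ≥ 2k, max |F| = C(n−1, k−1). The bound is attained by the star {A : i ∈ A} for any fixed i ∈ [n]. Here C(135−1, 4−1) = C(134, 3) = 392084.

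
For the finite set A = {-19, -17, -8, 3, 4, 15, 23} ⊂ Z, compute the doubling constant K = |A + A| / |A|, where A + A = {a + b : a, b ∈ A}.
K = |A + A| / |A| = 24/7

Enumerate A + A = {a + b : a, b ∈ A}. With |A| = 7, there are |A|^2 = 49 ordered sum pairs; collecting distinct values, A + A = {-38, -36, -34, -27, -25, -16, -15, -14, -13, -5, -4, -2, 4, 6, 7, 8, 15, 18, 19, 26, 27, 30, 38, 46}, so |A + A| = 24. Thus K = 24/7. For comparison, the minimum possible |A + A| over all 7-element sets is 2·7 − 1 = 13 (so min K = 13/7), attained only by arithmetic progressions.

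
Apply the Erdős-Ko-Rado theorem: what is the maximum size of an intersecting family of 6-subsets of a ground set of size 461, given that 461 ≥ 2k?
max |F| = C(460, 5) = 167932901592

The Erdős-Ko-Rado theorem states: for n ≥ 2k, an intersecting family of k-subsets of an n-element set has size at most C(n − 1, k − 1), with equality for 'star' families {A ⊆ [n] : |A| = k, i ∈ A} (fix an element i). For n = 461, k = 6: C(460, 5) = 167932901592.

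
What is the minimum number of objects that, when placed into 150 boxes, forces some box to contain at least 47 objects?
n = (47 − 1)·150 + 1 = 6901

By the generalised pigeonhole principle, to guarantee some box contains ≥ r objects we need more than (r − 1) · k objects total. Threshold: n = (r − 1) · k + 1. With r = 47 and k = 150: n = 46 · 150 + 1 = 6900 + 1 = 6901. For n = 6900 = 46 · 150, we can put exactly 46 objects in every box, avoiding 47 in any single one — so 6901 is tight.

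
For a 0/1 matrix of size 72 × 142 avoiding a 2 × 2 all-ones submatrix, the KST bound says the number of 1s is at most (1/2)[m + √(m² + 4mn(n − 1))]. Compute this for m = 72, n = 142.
z(72, 142; 2, 2) ≤ (1/2)[72 + √(72² + 4·72·142·141)] = (1/2)[72 + √5771520] = 1237.1994

Kővári–Sós–Turán: let r_1, ..., r_72 be the row sums and z = Σ r_i the total number of 1s. Each pair of columns can share at most one row with both entries 1 (else a 2×2 all-ones block appears), so Σ_i C(r_i, 2) ≤ C(142, 2) = 10011. By convexity Σ_i C(r_i, 2) ≥ 72·C(z/72, 2) = z(z − 72)/(2·72), giving z² − 72z − 72·142·141 ≤ 0 and hence z ≤ (1/2)[72 + √(5184 + 4·1441584)] = (1/2)[72 + √5771520] ≈ (1/2)(72 + 2402.3988) = 1237.1994.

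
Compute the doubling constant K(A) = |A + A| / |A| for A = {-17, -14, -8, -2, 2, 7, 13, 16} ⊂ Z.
K = |A + A| / |A| = 29/8

Enumerate A + A = {a + b : a, b ∈ A}. With |A| = 8, there are |A|^2 = 64 ordered sum pairs; collecting distinct values, A + A = {-34, -31, -28, -25, -22, -19, -16, -15, -12, -10, -7, -6, -4, -1, 0, 2, 4, 5, 8, 9, 11, 14, 15, 18, 20, 23, 26, 29, 32}, so |A + A| = 29. Thus K = 29/8. For comparison, the minimum possible |A + A| over all 8-element sets is 2·8 − 1 = 15 (so min K = 15/8), attained only by arithmetic progressions.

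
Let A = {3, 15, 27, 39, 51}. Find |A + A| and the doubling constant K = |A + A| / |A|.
K = |A + A| / |A| = 9/5

Enumerate A + A = {a + b : a, b ∈ A}. With |A| = 5, there are |A|^2 = 25 ordered sum pairs; collecting distinct values, A + A = {6, 18, 30, 42, 54, 66, 78, 90, 102}, so |A + A| = 9. Thus K = 9/5. Here |A + A| = 2|A| − 1 = 9, the minimum possible — so K = 9/5 is minimal, which holds iff A is an arithmetic progression.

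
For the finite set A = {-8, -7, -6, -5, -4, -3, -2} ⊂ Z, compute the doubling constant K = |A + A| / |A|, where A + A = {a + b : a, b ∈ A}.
K = |A + A| / |A| = 13/7

Enumerate A + A = {a + b : a, b ∈ A}. With |A| = 7, there are |A|^2 = 49 ordered sum pairs; collecting distinct values, A + A = {-16, -15, -14, -13, -12, -11, -10, -9, -8, -7, -6, -5, -4}, so |A + A| = 13. Thus K = 13/7. Here |A + A| = 2|A| − 1 = 13, the minimum possible — so K = 13/7 is minimal, which holds iff A is an arithmetic progression.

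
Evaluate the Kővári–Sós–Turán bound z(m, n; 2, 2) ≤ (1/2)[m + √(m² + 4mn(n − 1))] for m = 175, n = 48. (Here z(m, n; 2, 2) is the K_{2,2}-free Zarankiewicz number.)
z(175, 48; 2, 2) ≤ (1/2)[175 + √(175² + 4·175·48·47)] = (1/2)[175 + √1609825] = 721.8944

Kővári–Sós–Turán: let r_1, ..., r_175 be the row sums and z = Σ r_i the total number of 1s. Each pair of columns can share at most one row with both entries 1 (else a 2×2 all-ones block appears), so Σ_i C(r_i, 2) ≤ C(48, 2) = 1128. By convexity Σ_i C(r_i, 2) ≥ 175·C(z/175, 2) = z(z − 175)/(2·175), giving z² − 175z − 175·48·47 ≤ 0 and hence z ≤ (1/2)[175 + √(30625 + 4·394800)] = (1/2)[175 + √1609825] ≈ (1/2)(175 + 1268.7888) = 721.8944.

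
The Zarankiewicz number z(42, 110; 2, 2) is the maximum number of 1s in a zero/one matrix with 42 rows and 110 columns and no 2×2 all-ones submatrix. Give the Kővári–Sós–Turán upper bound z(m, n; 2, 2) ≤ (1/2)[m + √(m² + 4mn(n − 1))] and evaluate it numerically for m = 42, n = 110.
z(42, 110; 2, 2) ≤ (1/2)[42 + √(42² + 4·42·110·109)] = (1/2)[42 + √2016084] = 730.9444

Kővári–Sós–Turán: let r_1, ..., r_42 be the row sums and z = Σ r_i the total number of 1s. Each pair of columns can share at most one row with both entries 1 (else a 2×2 all-ones block appears), so Σ_i C(r_i, 2) ≤ C(110, 2) = 5995. By convexity Σ_i C(r_i, 2) ≥ 42·C(z/42, 2) = z(z − 42)/(2·42), giving z² − 42z − 42·110·109 ≤ 0 and hence z ≤ (1/2)[42 + √(1764 + 4·503580)] = (1/2)[42 + √2016084] ≈ (1/2)(42 + 1419.8887) = 730.9444.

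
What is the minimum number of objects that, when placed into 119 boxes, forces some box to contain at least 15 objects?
n = (15 − 1)·119 + 1 = 1667

By the generalised pigeonhole principle, to guarantee some box contains ≥ r objects we need more than (r − 1) · k objects total. Threshold: n = (r − 1) · k + 1. With r = 15 and k = 119: n = 14 · 119 + 1 = 1666 + 1 = 1667. For n = 1666 = 14 · 119, we can put exactly 14 objects in every box, avoiding 15 in any single one — so 1667 is tight.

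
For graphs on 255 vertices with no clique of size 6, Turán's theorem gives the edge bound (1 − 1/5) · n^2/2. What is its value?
Turán density bound = (4/5) · 255^2/2 = 26010

Turán's theorem: ex(n, K_{r+1}) is achieved by the complete r-partite Turán graph T(n, r) with parts as balanced as possible, and is at most (1 − 1/r) · n^2/2. For r = 5, n = 255: the density bound is (4/5) · 65025/2 = 26010. Since 5 ∣ 255, the Turán graph T(255, 5) has parts of equal size 51, and its edge count e(T(255, 5)) = 26010 attains the density bound exactly.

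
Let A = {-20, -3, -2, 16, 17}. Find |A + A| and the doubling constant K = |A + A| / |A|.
K = |A + A| / |A| = 13/5

Enumerate A + A = {a + b : a, b ∈ A}. With |A| = 5, there are |A|^2 = 25 ordered sum pairs; collecting distinct values, A + A = {-40, -23, -22, -6, -5, -4, -3, 13, 14, 15, 32, 33, 34}, so |A + A| = 13. Thus K = 13/5. For comparison, the minimum possible |A + A| over all 5-element sets is 2·5 − 1 = 9 (so min K = 9/5), attained only by arithmetic progressions.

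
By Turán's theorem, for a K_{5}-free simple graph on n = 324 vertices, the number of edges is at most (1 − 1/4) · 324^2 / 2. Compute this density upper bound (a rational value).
Turán density bound = (3/4) · 324^2/2 = 39366

Turán's theorem: ex(n, K_{r+1}) is achieved by the complete r-partite Turán graph T(n, r) with parts as balanced as possible, and is at most (1 − 1/r) · n^2/2. For r = 4, n = 324: the density bound is (3/4) · 104976/2 = 39366. Since 4 ∣ 324, the Turán graph T(324, 4) has parts of equal size 81, and its edge count e(T(324, 4)) = 39366 attains the density bound exactly.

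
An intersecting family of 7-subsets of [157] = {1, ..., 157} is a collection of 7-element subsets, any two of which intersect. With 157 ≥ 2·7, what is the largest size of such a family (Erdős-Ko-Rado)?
max |F| = C(156, 6) = 18161699556

The Erdős-Ko-Rado theorem states: for n ≥ 2k, an intersecting family of k-subsets of an n-element set has size at most C(n − 1, k − 1), with equality for 'star' families {A ⊆ [n] : |A| = k, i ∈ A} (fix an element i). For n = 157, k = 7: C(156, 6) = 18161699556.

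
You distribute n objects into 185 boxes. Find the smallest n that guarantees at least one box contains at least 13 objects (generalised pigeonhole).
n = (13 − 1)·185 + 1 = 2221

By the generalised pigeonhole principle, to guarantee some box contains ≥ r objects we need more than (r − 1) · k objects total. Threshold: n = (r − 1) · k + 1. With r = 13 and k = 185: n = 12 · 185 + 1 = 2220 + 1 = 2221. For n = 2220 = 12 · 185, we can put exactly 12 objects in every box, avoiding 13 in any single one — so 2221 is tight.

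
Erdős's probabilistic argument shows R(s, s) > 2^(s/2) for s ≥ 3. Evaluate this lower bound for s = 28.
2^(28/2) = 16384; so R(28, 28) > 16384

Colour each edge of K_n uniformly at random with red/blue. The expected number of monochromatic K_28 is C(n, 28) · 2 · 2^(−C(28,2)). If C(n, 28) · 2^(1 − C(28,2)) < 1, then with positive probability no monochromatic K_28 exists, so R(28, 28) > n. The standard estimate C(n, 28) ≤ n^28/28! shows this inequality holds whenever n ≤ 2^(28/2) (since 28! · 2^(C(28,2) − 1) > 2^(28^2/2) ≥ n^28). Hence R(28, 28) > 2^(28/2) = 16384.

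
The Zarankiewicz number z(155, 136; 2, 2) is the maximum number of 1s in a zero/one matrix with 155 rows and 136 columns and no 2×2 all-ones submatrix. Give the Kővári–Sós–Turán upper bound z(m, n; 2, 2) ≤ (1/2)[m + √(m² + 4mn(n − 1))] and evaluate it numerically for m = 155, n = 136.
z(155, 136; 2, 2) ≤ (1/2)[155 + √(155² + 4·155·136·135)] = (1/2)[155 + √11407225] = 1766.2292

Kővári–Sós–Turán: let r_1, ..., r_155 be the row sums and z = Σ r_i the total number of 1s. Each pair of columns can share at most one row with both entries 1 (else a 2×2 all-ones block appears), so Σ_i C(r_i, 2) ≤ C(136, 2) = 9180. By convexity Σ_i C(r_i, 2) ≥ 155·C(z/155, 2) = z(z − 155)/(2·155), giving z² − 155z − 155·136·135 ≤ 0 and hence z ≤ (1/2)[155 + √(24025 + 4·2845800)] = (1/2)[155 + √11407225] ≈ (1/2)(155 + 3377.4584) = 1766.2292.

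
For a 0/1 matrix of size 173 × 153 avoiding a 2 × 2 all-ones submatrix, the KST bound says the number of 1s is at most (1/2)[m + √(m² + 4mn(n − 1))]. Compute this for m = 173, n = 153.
z(173, 153; 2, 2) ≤ (1/2)[173 + √(173² + 4·173·153·152)] = (1/2)[173 + √16123081] = 2094.1778

Kővári–Sós–Turán: let r_1, ..., r_173 be the row sums and z = Σ r_i the total number of 1s. Each pair of columns can share at most one row with both entries 1 (else a 2×2 all-ones block appears), so Σ_i C(r_i, 2) ≤ C(153, 2) = 11628. By convexity Σ_i C(r_i, 2) ≥ 173·C(z/173, 2) = z(z − 173)/(2·173), giving z² − 173z − 173·153·152 ≤ 0 and hence z ≤ (1/2)[173 + √(29929 + 4·4023288)] = (1/2)[173 + √16123081] ≈ (1/2)(173 + 4015.3557) = 2094.1778.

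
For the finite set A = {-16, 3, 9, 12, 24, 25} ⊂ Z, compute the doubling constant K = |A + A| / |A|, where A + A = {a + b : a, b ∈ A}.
K = |A + A| / |A| = 21/6 = 7/2

Enumerate A + A = {a + b : a, b ∈ A}. With |A| = 6, there are |A|^2 = 36 ordered sum pairs; collecting distinct values, A + A = {-32, -13, -7, -4, 6, 8, 9, 12, 15, 18, 21, 24, 27, 28, 33, 34, 36, 37, 48, 49, 50}, so |A + A| = 21. Thus K = 21/6 = 7/2. For comparison, the minimum possible |A + A| over all 6-element sets is 2·6 − 1 = 11 (so min K = 11/6), attained only by arithmetic progressions.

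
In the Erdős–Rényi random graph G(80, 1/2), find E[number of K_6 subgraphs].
E[# K_6] = C(80, 6) · (1/2)^C(6, 2) = 300500200 / 2^15 = 37562525/4096 ≈ 9170.538330

For each 6-subset S of vertices (there are C(80, 6) = 300500200 such S), let X_S = 1 if S induces a K_6 (all C(6, 2) = 15 edges present). Then P(X_S = 1) = (1/2)^15 = 1/32768. By linearity of expectation, E[# K_6] = C(80, 6) · (1/2)^15 = 300500200 / 32768 = 37562525/4096 ≈ 9170.538330.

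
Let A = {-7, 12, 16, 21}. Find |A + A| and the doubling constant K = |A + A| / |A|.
K = |A + A| / |A| = 10/4 = 5/2

Enumerate A + A = {a + b : a, b ∈ A}. With |A| = 4, there are |A|^2 = 16 ordered sum pairs; collecting distinct values, A + A = {-14, 5, 9, 14, 24, 28, 32, 33, 37, 42}, so |A + A| = 10. Thus K = 10/4 = 5/2. For comparison, the minimum possible |A + A| over all 4-element sets is 2·4 − 1 = 7 (so min K = 7/4), attained only by arithmetic progressions.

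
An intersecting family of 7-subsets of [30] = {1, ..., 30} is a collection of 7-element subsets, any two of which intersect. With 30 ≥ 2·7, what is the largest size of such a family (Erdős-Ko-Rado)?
max |F| = C(29, 6) = 475020

The Erdős-Ko-Rado theorem states: for n ≥ 2k, an intersecting family of k-subsets of an n-element set has size at most C(n − 1, k − 1), with equality for 'star' families {A ⊆ [n] : |A| = k, i ∈ A} (fix an element i). For n = 30, k = 7: C(29, 6) = 475020.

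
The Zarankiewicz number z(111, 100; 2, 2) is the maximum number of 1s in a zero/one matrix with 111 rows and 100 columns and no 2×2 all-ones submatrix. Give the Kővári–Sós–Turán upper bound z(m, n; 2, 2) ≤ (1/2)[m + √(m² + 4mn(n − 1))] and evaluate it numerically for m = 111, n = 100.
z(111, 100; 2, 2) ≤ (1/2)[111 + √(111² + 4·111·100·99)] = (1/2)[111 + √4407921] = 1105.2525

Kővári–Sós–Turán: let r_1, ..., r_111 be the row sums and z = Σ r_i the total number of 1s. Each pair of columns can share at most one row with both entries 1 (else a 2×2 all-ones block appears), so Σ_i C(r_i, 2) ≤ C(100, 2) = 4950. By convexity Σ_i C(r_i, 2) ≥ 111·C(z/111, 2) = z(z − 111)/(2·111), giving z² − 111z − 111·100·99 ≤ 0 and hence z ≤ (1/2)[111 + √(12321 + 4·1098900)] = (1/2)[111 + √4407921] ≈ (1/2)(111 + 2099.5049) = 1105.2525.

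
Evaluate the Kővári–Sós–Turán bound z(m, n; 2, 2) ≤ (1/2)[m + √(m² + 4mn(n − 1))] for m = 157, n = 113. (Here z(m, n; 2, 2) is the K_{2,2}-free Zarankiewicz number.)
z(157, 113; 2, 2) ≤ (1/2)[157 + √(157² + 4·157·113·112)] = (1/2)[157 + √7972617] = 1490.2911

Kővári–Sós–Turán: let r_1, ..., r_157 be the row sums and z = Σ r_i the total number of 1s. Each pair of columns can share at most one row with both entries 1 (else a 2×2 all-ones block appears), so Σ_i C(r_i, 2) ≤ C(113, 2) = 6328. By convexity Σ_i C(r_i, 2) ≥ 157·C(z/157, 2) = z(z − 157)/(2·157), giving z² − 157z − 157·113·112 ≤ 0 and hence z ≤ (1/2)[157 + √(24649 + 4·1986992)] = (1/2)[157 + √7972617] ≈ (1/2)(157 + 2823.5823) = 1490.2911.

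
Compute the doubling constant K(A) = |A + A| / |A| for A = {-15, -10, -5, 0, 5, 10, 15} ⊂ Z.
K = |A + A| / |A| = 13/7

Enumerate A + A = {a + b : a, b ∈ A}. With |A| = 7, there are |A|^2 = 49 ordered sum pairs; collecting distinct values, A + A = {-30, -25, -20, -15, -10, -5, 0, 5, 10, 15, 20, 25, 30}, so |A + A| = 13. Thus K = 13/7. Here |A + A| = 2|A| − 1 = 13, the minimum possible — so K = 13/7 is minimal, which holds iff A is an arithmetic progression.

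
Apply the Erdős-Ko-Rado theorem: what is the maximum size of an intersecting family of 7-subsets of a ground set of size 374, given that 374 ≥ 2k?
max |F| = C(373, 6) = 3592271012232

The Erdős-Ko-Rado theorem states: for n ≥ 2k, an intersecting family of k-subsets of an n-element set has size at most C(n − 1, k − 1), with equality for 'star' families {A ⊆ [n] : |A| = k, i ∈ A} (fix an element i). For n = 374, k = 7: C(373, 6) = 3592271012232.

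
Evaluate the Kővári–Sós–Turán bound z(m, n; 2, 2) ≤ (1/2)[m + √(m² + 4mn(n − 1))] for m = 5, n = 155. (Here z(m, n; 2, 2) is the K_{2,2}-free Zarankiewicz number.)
z(5, 155; 2, 2) ≤ (1/2)[5 + √(5² + 4·5·155·154)] = (1/2)[5 + √477425] = 347.9797

Kővári–Sós–Turán: let r_1, ..., r_5 be the row sums and z = Σ r_i the total number of 1s. Each pair of columns can share at most one row with both entries 1 (else a 2×2 all-ones block appears), so Σ_i C(r_i, 2) ≤ C(155, 2) = 11935. By convexity Σ_i C(r_i, 2) ≥ 5·C(z/5, 2) = z(z − 5)/(2·5), giving z² − 5z − 5·155·154 ≤ 0 and hence z ≤ (1/2)[5 + √(25 + 4·119350)] = (1/2)[5 + √477425] ≈ (1/2)(5 + 690.9595) = 347.9797.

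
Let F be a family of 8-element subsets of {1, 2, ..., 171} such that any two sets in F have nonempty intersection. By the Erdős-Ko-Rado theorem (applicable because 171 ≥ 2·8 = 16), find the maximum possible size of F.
max |F| = C(170, 7) = 718400660120

The Erdős-Ko-Rado theorem states: for n ≥ 2k, an intersecting family of k-subsets of an n-element set has size at most C(n − 1, k − 1), with equality for 'star' families {A ⊆ [n] : |A| = k, i ∈ A} (fix an element i). For n = 171, k = 8: C(170, 7) = 718400660120.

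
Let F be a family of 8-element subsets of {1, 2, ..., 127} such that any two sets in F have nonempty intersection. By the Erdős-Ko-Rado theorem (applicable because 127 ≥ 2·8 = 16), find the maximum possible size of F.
max |F| = C(126, 7) = 84431259000

The Erdős-Ko-Rado theorem states: for n ≥ 2k, an intersecting family of k-subsets of an n-element set has size at most C(n − 1, k − 1), with equality for 'star' families {A ⊆ [n] : |A| = k, i ∈ A} (fix an element i). For n = 127, k = 8: C(126, 7) = 84431259000.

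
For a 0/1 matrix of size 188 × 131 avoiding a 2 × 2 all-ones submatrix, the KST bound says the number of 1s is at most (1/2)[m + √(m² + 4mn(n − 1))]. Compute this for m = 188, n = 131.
z(188, 131; 2, 2) ≤ (1/2)[188 + √(188² + 4·188·131·130)] = (1/2)[188 + √12841904] = 1885.7801

Kővári–Sós–Turán: let r_1, ..., r_188 be the row sums and z = Σ r_i the total number of 1s. Each pair of columns can share at most one row with both entries 1 (else a 2×2 all-ones block appears), so Σ_i C(r_i, 2) ≤ C(131, 2) = 8515. By convexity Σ_i C(r_i, 2) ≥ 188·C(z/188, 2) = z(z − 188)/(2·188), giving z² − 188z − 188·131·130 ≤ 0 and hence z ≤ (1/2)[188 + √(35344 + 4·3201640)] = (1/2)[188 + √12841904] ≈ (1/2)(188 + 3583.5602) = 1885.7801.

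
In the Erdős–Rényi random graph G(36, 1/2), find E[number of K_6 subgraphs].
E[# K_6] = C(36, 6) · (1/2)^C(6, 2) = 1947792 / 2^15 = 121737/2048 ≈ 59.441895

For each 6-subset S of vertices (there are C(36, 6) = 1947792 such S), let X_S = 1 if S induces a K_6 (all C(6, 2) = 15 edges present). Then P(X_S = 1) = (1/2)^15 = 1/32768. By linearity of expectation, E[# K_6] = C(36, 6) · (1/2)^15 = 1947792 / 32768 = 121737/2048 ≈ 59.441895.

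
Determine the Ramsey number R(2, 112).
R(2, 112) = 112

R(2, k) = k for all k ≥ 2: in a 2-colouring of K_k, either some edge is red (a red K_2) or all edges are blue (a blue K_k). And K_{111} coloured all-blue has no blue K_112, so R(2, 112) > 111. Hence R(2, 112) = 112.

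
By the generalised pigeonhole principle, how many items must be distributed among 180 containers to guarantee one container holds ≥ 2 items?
n = (2 − 1)·180 + 1 = 181

By the generalised pigeonhole principle, to guarantee some box contains ≥ r objects we need more than (r − 1) · k objects total. Threshold: n = (r − 1) · k + 1. With r = 2 and k = 180: n = 1 · 180 + 1 = 180 + 1 = 181. For n = 180 = 1 · 180, we can put exactly 1 objects in every box, avoiding 2 in any single one — so 181 is tight.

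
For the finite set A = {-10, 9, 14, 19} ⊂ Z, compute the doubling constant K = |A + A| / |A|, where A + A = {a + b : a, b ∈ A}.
K = |A + A| / |A| = 9/4

Enumerate A + A = {a + b : a, b ∈ A}. With |A| = 4, there are |A|^2 = 16 ordered sum pairs; collecting distinct values, A + A = {-20, -1, 4, 9, 18, 23, 28, 33, 38}, so |A + A| = 9. Thus K = 9/4. For comparison, the minimum possible |A + A| over all 4-element sets is 2·4 − 1 = 7 (so min K = 7/4), attained only by arithmetic progressions.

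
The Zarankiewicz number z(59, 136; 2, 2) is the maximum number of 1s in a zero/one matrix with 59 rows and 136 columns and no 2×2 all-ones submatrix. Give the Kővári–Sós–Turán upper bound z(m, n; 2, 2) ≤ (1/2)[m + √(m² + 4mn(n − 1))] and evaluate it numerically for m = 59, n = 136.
z(59, 136; 2, 2) ≤ (1/2)[59 + √(59² + 4·59·136·135)] = (1/2)[59 + √4336441] = 1070.7062

Kővári–Sós–Turán: let r_1, ..., r_59 be the row sums and z = Σ r_i the total number of 1s. Each pair of columns can share at most one row with both entries 1 (else a 2×2 all-ones block appears), so Σ_i C(r_i, 2) ≤ C(136, 2) = 9180. By convexity Σ_i C(r_i, 2) ≥ 59·C(z/59, 2) = z(z − 59)/(2·59), giving z² − 59z − 59·136·135 ≤ 0 and hence z ≤ (1/2)[59 + √(3481 + 4·1083240)] = (1/2)[59 + √4336441] ≈ (1/2)(59 + 2082.4123) = 1070.7062.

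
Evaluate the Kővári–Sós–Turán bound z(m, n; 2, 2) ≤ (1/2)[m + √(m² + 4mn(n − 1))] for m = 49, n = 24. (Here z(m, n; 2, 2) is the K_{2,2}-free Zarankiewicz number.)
z(49, 24; 2, 2) ≤ (1/2)[49 + √(49² + 4·49·24·23)] = (1/2)[49 + √110593] = 190.7776

Kővári–Sós–Turán: let r_1, ..., r_49 be the row sums and z = Σ r_i the total number of 1s. Each pair of columns can share at most one row with both entries 1 (else a 2×2 all-ones block appears), so Σ_i C(r_i, 2) ≤ C(24, 2) = 276. By convexity Σ_i C(r_i, 2) ≥ 49·C(z/49, 2) = z(z − 49)/(2·49), giving z² − 49z − 49·24·23 ≤ 0 and hence z ≤ (1/2)[49 + √(2401 + 4·27048)] = (1/2)[49 + √110593] ≈ (1/2)(49 + 332.5553) = 190.7776.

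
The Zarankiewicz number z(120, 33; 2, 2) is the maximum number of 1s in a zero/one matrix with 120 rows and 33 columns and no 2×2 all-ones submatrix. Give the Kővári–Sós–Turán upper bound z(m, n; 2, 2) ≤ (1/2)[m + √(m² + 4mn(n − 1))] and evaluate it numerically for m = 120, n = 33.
z(120, 33; 2, 2) ≤ (1/2)[120 + √(120² + 4·120·33·32)] = (1/2)[120 + √521280] = 420.9986

Kővári–Sós–Turán: let r_1, ..., r_120 be the row sums and z = Σ r_i the total number of 1s. Each pair of columns can share at most one row with both entries 1 (else a 2×2 all-ones block appears), so Σ_i C(r_i, 2) ≤ C(33, 2) = 528. By convexity Σ_i C(r_i, 2) ≥ 120·C(z/120, 2) = z(z − 120)/(2·120), giving z² − 120z − 120·33·32 ≤ 0 and hence z ≤ (1/2)[120 + √(14400 + 4·126720)] = (1/2)[120 + √521280] ≈ (1/2)(120 + 721.9972) = 420.9986.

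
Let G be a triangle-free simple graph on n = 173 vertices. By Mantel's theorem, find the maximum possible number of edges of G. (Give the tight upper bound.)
ex(173, K_3) = ⌊173^2/4⌋ = 7482

Mantel (1907): a triangle-free graph on n vertices has at most ⌊n^2/4⌋ edges, with equality for the complete bipartite graph K_{⌊n/2⌋, ⌈n/2⌉}. For n = 173: ⌊173^2/4⌋ = ⌊29929/4⌋ = 7482. The extremal graph is K_{86, 87}, which has 86·87 = 7482 edges.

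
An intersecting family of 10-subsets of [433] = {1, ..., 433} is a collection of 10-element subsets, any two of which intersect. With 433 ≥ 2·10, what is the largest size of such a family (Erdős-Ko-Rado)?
max |F| = C(432, 9) = 1327882849234827600

Erdős-Ko-Rado (1961): when n ≥ 2k, max |F| = C(n−1, k−1). The bound is attained by the star {A : i ∈ A} for any fixed i ∈ [n]. Here C(433−1, 10−1) = C(432, 9) = 1327882849234827600.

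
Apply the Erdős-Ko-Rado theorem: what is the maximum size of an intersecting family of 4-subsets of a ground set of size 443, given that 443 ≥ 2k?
max |F| = C(442, 3) = 14294280

The Erdős-Ko-Rado theorem states: for n ≥ 2k, an intersecting family of k-subsets of an n-element set has size at most C(n − 1, k − 1), with equality for 'star' families {A ⊆ [n] : |A| = k, i ∈ A} (fix an element i). For n = 443, k = 4: C(442, 3) = 14294280.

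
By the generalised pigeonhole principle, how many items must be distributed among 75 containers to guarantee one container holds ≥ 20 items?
n = (20 − 1)·75 + 1 = 1426

By the generalised pigeonhole principle, to guarantee some box contains ≥ r objects we need more than (r − 1) · k objects total. Threshold: n = (r − 1) · k + 1. With r = 20 and k = 75: n = 19 · 75 + 1 = 1425 + 1 = 1426. For n = 1425 = 19 · 75, we can put exactly 19 objects in every box, avoiding 20 in any single one — so 1426 is tight.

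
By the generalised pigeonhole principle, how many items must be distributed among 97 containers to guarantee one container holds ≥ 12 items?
n = (12 − 1)·97 + 1 = 1068

By the generalised pigeonhole principle, to guarantee some box contains ≥ r objects we need more than (r − 1) · k objects total. Threshold: n = (r − 1) · k + 1. With r = 12 and k = 97: n = 11 · 97 + 1 = 1067 + 1 = 1068. For n = 1067 = 11 · 97, we can put exactly 11 objects in every box, avoiding 12 in any single one — so 1068 is tight.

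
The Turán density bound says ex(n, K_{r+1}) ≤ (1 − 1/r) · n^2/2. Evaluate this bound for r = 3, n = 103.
Turán density bound = (2/3) · 103^2/2 = 10609/3 ≈ 3536.3333

Turán's theorem: ex(n, K_{r+1}) is achieved by the complete r-partite Turán graph T(n, r) with parts as balanced as possible, and is at most (1 − 1/r) · n^2/2. For r = 3, n = 103: the density bound is (2/3) · 10609/2 = 10609/3 ≈ 3536.3333. The integer-valued extremum is e(T(103, 3)) = 3536, which is strictly less than the density bound 10609/3 since 3 ∤ 103 (the parts of T(103, 3) cannot all be equal).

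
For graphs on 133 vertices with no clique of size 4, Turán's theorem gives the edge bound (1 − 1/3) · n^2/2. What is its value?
Turán density bound = (2/3) · 133^2/2 = 17689/3 ≈ 5896.3333

Turán's theorem: ex(n, K_{r+1}) is achieved by the complete r-partite Turán graph T(n, r) with parts as balanced as possible, and is at most (1 − 1/r) · n^2/2. For r = 3, n = 133: the density bound is (2/3) · 17689/2 = 17689/3 ≈ 5896.3333. The integer-valued extremum is e(T(133, 3)) = 5896, which is strictly less than the density bound 17689/3 since 3 ∤ 133 (the parts of T(133, 3) cannot all be equal).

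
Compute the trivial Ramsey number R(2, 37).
R(2, 37) = 37

R(2, k) = k for all k ≥ 2: in a 2-colouring of K_k, either some edge is red (a red K_2) or all edges are blue (a blue K_k). And K_{36} coloured all-blue has no blue K_37, so R(2, 37) > 36. Hence R(2, 37) = 37.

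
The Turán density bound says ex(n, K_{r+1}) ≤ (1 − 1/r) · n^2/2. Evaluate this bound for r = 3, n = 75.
Turán density bound = (2/3) · 75^2/2 = 1875

Turán's theorem: ex(n, K_{r+1}) is achieved by the complete r-partite Turán graph T(n, r) with parts as balanced as possible, and is at most (1 − 1/r) · n^2/2. For r = 3, n = 75: the density bound is (2/3) · 5625/2 = 1875. Since 3 ∣ 75, the Turán graph T(75, 3) has parts of equal size 25, and its edge count e(T(75, 3)) = 1875 attains the density bound exactly.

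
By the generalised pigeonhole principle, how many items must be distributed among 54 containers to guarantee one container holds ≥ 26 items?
n = (26 − 1)·54 + 1 = 1351

By the generalised pigeonhole principle, to guarantee some box contains ≥ r objects we need more than (r − 1) · k objects total. Threshold: n = (r − 1) · k + 1. With r = 26 and k = 54: n = 25 · 54 + 1 = 1350 + 1 = 1351. For n = 1350 = 25 · 54, we can put exactly 25 objects in every box, avoiding 26 in any single one — so 1351 is tight.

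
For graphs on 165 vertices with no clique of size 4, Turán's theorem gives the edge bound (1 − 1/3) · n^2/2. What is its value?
Turán density bound = (2/3) · 165^2/2 = 9075

Turán's theorem: ex(n, K_{r+1}) is achieved by the complete r-partite Turán graph T(n, r) with parts as balanced as possible, and is at most (1 − 1/r) · n^2/2. For r = 3, n = 165: the density bound is (2/3) · 27225/2 = 9075. Since 3 ∣ 165, the Turán graph T(165, 3) has parts of equal size 55, and its edge count e(T(165, 3)) = 9075 attains the density bound exactly.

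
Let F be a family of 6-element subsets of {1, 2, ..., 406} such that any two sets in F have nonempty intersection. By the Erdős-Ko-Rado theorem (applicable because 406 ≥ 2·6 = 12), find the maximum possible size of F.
max |F| = C(405, 5) = 88578967581

Erdős-Ko-Rado (1961): when n ≥ 2k, max |F| = C(n−1, k−1). The bound is attained by the star {A : i ∈ A} for any fixed i ∈ [n]. Here C(406−1, 6−1) = C(405, 5) = 88578967581.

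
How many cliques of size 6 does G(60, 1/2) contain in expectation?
E[# K_6] = C(60, 6) · (1/2)^C(6, 2) = 50063860 / 2^15 = 12515965/8192 ≈ 1527.827759

For each 6-subset S of vertices (there are C(60, 6) = 50063860 such S), let X_S = 1 if S induces a K_6 (all C(6, 2) = 15 edges present). Then P(X_S = 1) = (1/2)^15 = 1/32768. By linearity of expectation, E[# K_6] = C(60, 6) · (1/2)^15 = 50063860 / 32768 = 12515965/8192 ≈ 1527.827759.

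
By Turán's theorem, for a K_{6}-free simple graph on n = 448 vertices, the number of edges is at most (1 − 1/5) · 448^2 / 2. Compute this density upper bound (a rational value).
Turán density bound = (4/5) · 448^2/2 = 401408/5 ≈ 80281.6

Turán's theorem: ex(n, K_{r+1}) is achieved by the complete r-partite Turán graph T(n, r) with parts as balanced as possible, and is at most (1 − 1/r) · n^2/2. For r = 5, n = 448: the density bound is (4/5) · 200704/2 = 401408/5 ≈ 80281.6. The integer-valued extremum is e(T(448, 5)) = 80281, which is strictly less than the density bound 401408/5 since 5 ∤ 448 (the parts of T(448, 5) cannot all be equal).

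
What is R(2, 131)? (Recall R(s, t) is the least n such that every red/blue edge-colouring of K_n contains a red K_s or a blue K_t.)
R(2, 131) = 131

R(2, k) = k for all k ≥ 2: in a 2-colouring of K_k, either some edge is red (a red K_2) or all edges are blue (a blue K_k). And K_{130} coloured all-blue has no blue K_131, so R(2, 131) > 130. Hence R(2, 131) = 131.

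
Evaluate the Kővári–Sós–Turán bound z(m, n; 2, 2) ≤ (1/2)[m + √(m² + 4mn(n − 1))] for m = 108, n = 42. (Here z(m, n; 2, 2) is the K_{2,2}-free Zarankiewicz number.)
z(108, 42; 2, 2) ≤ (1/2)[108 + √(108² + 4·108·42·41)] = (1/2)[108 + √755568] = 488.6171

Kővári–Sós–Turán: let r_1, ..., r_108 be the row sums and z = Σ r_i the total number of 1s. Each pair of columns can share at most one row with both entries 1 (else a 2×2 all-ones block appears), so Σ_i C(r_i, 2) ≤ C(42, 2) = 861. By convexity Σ_i C(r_i, 2) ≥ 108·C(z/108, 2) = z(z − 108)/(2·108), giving z² − 108z − 108·42·41 ≤ 0 and hence z ≤ (1/2)[108 + √(11664 + 4·185976)] = (1/2)[108 + √755568] ≈ (1/2)(108 + 869.2341) = 488.6171.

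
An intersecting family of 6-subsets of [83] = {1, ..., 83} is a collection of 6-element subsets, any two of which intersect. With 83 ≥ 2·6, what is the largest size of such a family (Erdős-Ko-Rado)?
max |F| = C(82, 5) = 27285336

The Erdős-Ko-Rado theorem states: for n ≥ 2k, an intersecting family of k-subsets of an n-element set has size at most C(n − 1, k − 1), with equality for 'star' families {A ⊆ [n] : |A| = k, i ∈ A} (fix an element i). For n = 83, k = 6: C(82, 5) = 27285336.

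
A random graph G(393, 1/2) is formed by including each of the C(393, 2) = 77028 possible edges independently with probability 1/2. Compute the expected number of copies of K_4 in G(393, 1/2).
E[# K_4] = C(393, 4) · (1/2)^C(4, 2) = 978833310 / 2^6 = 489416655/32 = 15294270.46875

For each 4-subset S of vertices (there are C(393, 4) = 978833310 such S), let X_S = 1 if S induces a K_4 (all C(4, 2) = 6 edges present). Then P(X_S = 1) = (1/2)^6 = 1/64. By linearity of expectation, E[# K_4] = C(393, 4) · (1/2)^6 = 978833310 / 64 = 489416655/32 = 15294270.46875.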